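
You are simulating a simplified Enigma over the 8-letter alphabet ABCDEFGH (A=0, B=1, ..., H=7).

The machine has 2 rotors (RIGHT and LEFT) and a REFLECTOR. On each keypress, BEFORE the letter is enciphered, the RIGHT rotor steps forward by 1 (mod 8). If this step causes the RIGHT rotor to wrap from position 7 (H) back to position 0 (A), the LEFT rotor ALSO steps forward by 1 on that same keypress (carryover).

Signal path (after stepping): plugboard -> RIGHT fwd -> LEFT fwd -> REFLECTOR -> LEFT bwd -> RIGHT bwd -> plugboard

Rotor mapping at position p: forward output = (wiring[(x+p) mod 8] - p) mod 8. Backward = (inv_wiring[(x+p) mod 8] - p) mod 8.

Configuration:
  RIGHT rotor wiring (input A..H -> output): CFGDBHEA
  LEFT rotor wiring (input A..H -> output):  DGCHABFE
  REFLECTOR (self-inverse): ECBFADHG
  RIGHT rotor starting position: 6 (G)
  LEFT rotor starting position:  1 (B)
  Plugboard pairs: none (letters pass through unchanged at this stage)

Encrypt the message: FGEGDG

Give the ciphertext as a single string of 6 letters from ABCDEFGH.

Answer: BEBCCB

Derivation:
Char 1 ('F'): step: R->7, L=1; F->plug->F->R->C->L->G->refl->H->L'->D->R'->B->plug->B
Char 2 ('G'): step: R->0, L->2 (L advanced); G->plug->G->R->E->L->D->refl->F->L'->B->R'->E->plug->E
Char 3 ('E'): step: R->1, L=2; E->plug->E->R->G->L->B->refl->C->L'->F->R'->B->plug->B
Char 4 ('G'): step: R->2, L=2; G->plug->G->R->A->L->A->refl->E->L'->H->R'->C->plug->C
Char 5 ('D'): step: R->3, L=2; D->plug->D->R->B->L->F->refl->D->L'->E->R'->C->plug->C
Char 6 ('G'): step: R->4, L=2; G->plug->G->R->C->L->G->refl->H->L'->D->R'->B->plug->B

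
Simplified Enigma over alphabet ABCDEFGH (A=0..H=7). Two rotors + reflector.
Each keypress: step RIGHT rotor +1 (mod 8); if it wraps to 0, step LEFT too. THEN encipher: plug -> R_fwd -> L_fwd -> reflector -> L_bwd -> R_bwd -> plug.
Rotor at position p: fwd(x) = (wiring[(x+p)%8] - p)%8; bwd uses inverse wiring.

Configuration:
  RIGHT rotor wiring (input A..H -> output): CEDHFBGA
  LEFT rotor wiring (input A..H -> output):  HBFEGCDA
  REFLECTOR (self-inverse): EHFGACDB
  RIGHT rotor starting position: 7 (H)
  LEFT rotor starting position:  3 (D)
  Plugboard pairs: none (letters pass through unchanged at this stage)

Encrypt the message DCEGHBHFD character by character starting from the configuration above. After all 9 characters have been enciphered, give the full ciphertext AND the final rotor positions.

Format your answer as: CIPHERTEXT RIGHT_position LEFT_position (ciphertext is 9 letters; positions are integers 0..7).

Char 1 ('D'): step: R->0, L->4 (L advanced); D->plug->D->R->H->L->A->refl->E->L'->D->R'->C->plug->C
Char 2 ('C'): step: R->1, L=4; C->plug->C->R->G->L->B->refl->H->L'->C->R'->B->plug->B
Char 3 ('E'): step: R->2, L=4; E->plug->E->R->E->L->D->refl->G->L'->B->R'->A->plug->A
Char 4 ('G'): step: R->3, L=4; G->plug->G->R->B->L->G->refl->D->L'->E->R'->A->plug->A
Char 5 ('H'): step: R->4, L=4; H->plug->H->R->D->L->E->refl->A->L'->H->R'->G->plug->G
Char 6 ('B'): step: R->5, L=4; B->plug->B->R->B->L->G->refl->D->L'->E->R'->A->plug->A
Char 7 ('H'): step: R->6, L=4; H->plug->H->R->D->L->E->refl->A->L'->H->R'->G->plug->G
Char 8 ('F'): step: R->7, L=4; F->plug->F->R->G->L->B->refl->H->L'->C->R'->G->plug->G
Char 9 ('D'): step: R->0, L->5 (L advanced); D->plug->D->R->H->L->B->refl->H->L'->G->R'->G->plug->G
Final: ciphertext=CBAAGAGGG, RIGHT=0, LEFT=5

Answer: CBAAGAGGG 0 5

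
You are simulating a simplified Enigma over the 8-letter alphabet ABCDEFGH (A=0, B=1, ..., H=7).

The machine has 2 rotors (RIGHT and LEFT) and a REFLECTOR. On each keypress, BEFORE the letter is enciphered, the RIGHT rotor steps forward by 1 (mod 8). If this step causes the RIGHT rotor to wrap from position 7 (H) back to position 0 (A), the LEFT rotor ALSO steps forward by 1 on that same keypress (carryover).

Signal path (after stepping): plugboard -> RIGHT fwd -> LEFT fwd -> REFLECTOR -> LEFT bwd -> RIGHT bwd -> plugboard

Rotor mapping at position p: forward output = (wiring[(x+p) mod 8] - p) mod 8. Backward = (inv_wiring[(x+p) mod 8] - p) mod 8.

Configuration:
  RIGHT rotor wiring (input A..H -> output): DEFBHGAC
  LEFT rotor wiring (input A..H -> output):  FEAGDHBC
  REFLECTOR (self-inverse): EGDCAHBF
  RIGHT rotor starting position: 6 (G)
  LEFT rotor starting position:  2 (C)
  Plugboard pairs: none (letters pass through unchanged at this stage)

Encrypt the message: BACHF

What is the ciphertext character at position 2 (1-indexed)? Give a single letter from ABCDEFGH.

Char 1 ('B'): step: R->7, L=2; B->plug->B->R->E->L->H->refl->F->L'->D->R'->A->plug->A
Char 2 ('A'): step: R->0, L->3 (L advanced); A->plug->A->R->D->L->G->refl->B->L'->G->R'->F->plug->F

F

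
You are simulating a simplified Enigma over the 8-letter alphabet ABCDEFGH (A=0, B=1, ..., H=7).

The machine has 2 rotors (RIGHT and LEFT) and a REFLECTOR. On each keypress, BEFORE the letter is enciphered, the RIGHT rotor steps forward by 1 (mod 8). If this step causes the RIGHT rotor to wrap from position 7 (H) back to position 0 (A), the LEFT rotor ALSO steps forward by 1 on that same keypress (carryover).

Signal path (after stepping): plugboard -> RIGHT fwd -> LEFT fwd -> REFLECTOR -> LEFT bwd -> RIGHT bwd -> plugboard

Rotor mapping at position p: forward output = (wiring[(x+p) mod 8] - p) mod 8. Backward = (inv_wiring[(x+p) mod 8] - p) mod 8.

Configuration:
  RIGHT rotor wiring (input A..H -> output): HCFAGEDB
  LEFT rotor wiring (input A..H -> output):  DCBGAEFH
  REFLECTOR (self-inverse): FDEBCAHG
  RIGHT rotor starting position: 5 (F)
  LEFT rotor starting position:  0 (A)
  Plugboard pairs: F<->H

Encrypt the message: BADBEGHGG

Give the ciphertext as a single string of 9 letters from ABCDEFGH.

Char 1 ('B'): step: R->6, L=0; B->plug->B->R->D->L->G->refl->H->L'->H->R'->E->plug->E
Char 2 ('A'): step: R->7, L=0; A->plug->A->R->C->L->B->refl->D->L'->A->R'->B->plug->B
Char 3 ('D'): step: R->0, L->1 (L advanced); D->plug->D->R->A->L->B->refl->D->L'->E->R'->F->plug->H
Char 4 ('B'): step: R->1, L=1; B->plug->B->R->E->L->D->refl->B->L'->A->R'->G->plug->G
Char 5 ('E'): step: R->2, L=1; E->plug->E->R->B->L->A->refl->F->L'->C->R'->D->plug->D
Char 6 ('G'): step: R->3, L=1; G->plug->G->R->H->L->C->refl->E->L'->F->R'->A->plug->A
Char 7 ('H'): step: R->4, L=1; H->plug->F->R->G->L->G->refl->H->L'->D->R'->E->plug->E
Char 8 ('G'): step: R->5, L=1; G->plug->G->R->D->L->H->refl->G->L'->G->R'->B->plug->B
Char 9 ('G'): step: R->6, L=1; G->plug->G->R->A->L->B->refl->D->L'->E->R'->D->plug->D

Answer: EBHGDAEBD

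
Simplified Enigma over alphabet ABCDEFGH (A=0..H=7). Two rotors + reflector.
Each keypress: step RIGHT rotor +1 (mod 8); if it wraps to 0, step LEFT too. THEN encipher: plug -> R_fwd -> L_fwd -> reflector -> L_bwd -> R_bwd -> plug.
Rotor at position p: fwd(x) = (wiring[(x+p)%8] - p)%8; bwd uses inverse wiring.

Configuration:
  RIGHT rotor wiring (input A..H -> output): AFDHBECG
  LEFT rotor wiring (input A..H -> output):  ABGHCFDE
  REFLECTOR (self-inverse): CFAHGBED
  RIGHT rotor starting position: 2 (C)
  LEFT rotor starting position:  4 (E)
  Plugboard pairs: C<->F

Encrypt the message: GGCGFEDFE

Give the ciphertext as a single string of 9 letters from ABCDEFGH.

Char 1 ('G'): step: R->3, L=4; G->plug->G->R->C->L->H->refl->D->L'->H->R'->D->plug->D
Char 2 ('G'): step: R->4, L=4; G->plug->G->R->H->L->D->refl->H->L'->C->R'->D->plug->D
Char 3 ('C'): step: R->5, L=4; C->plug->F->R->G->L->C->refl->A->L'->D->R'->D->plug->D
Char 4 ('G'): step: R->6, L=4; G->plug->G->R->D->L->A->refl->C->L'->G->R'->H->plug->H
Char 5 ('F'): step: R->7, L=4; F->plug->C->R->G->L->C->refl->A->L'->D->R'->H->plug->H
Char 6 ('E'): step: R->0, L->5 (L advanced); E->plug->E->R->B->L->G->refl->E->L'->E->R'->F->plug->C
Char 7 ('D'): step: R->1, L=5; D->plug->D->R->A->L->A->refl->C->L'->G->R'->C->plug->F
Char 8 ('F'): step: R->2, L=5; F->plug->C->R->H->L->F->refl->B->L'->F->R'->B->plug->B
Char 9 ('E'): step: R->3, L=5; E->plug->E->R->D->L->D->refl->H->L'->C->R'->G->plug->G

Answer: DDDHHCFBG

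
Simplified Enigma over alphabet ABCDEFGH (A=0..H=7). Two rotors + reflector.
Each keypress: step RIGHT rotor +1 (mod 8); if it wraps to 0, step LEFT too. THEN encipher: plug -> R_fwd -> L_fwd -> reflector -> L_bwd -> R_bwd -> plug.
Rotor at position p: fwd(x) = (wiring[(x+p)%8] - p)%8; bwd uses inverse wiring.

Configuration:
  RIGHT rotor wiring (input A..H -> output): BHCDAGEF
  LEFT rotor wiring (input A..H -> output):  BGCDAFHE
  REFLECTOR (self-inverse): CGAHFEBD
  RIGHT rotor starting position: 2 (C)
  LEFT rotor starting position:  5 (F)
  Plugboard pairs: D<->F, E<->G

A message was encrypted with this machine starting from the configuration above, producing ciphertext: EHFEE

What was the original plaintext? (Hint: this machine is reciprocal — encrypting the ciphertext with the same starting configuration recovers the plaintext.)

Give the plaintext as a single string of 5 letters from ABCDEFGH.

Answer: DBEBB

Derivation:
Char 1 ('E'): step: R->3, L=5; E->plug->G->R->E->L->B->refl->G->L'->G->R'->F->plug->D
Char 2 ('H'): step: R->4, L=5; H->plug->H->R->H->L->D->refl->H->L'->C->R'->B->plug->B
Char 3 ('F'): step: R->5, L=5; F->plug->D->R->E->L->B->refl->G->L'->G->R'->G->plug->E
Char 4 ('E'): step: R->6, L=5; E->plug->G->R->C->L->H->refl->D->L'->H->R'->B->plug->B
Char 5 ('E'): step: R->7, L=5; E->plug->G->R->H->L->D->refl->H->L'->C->R'->B->plug->B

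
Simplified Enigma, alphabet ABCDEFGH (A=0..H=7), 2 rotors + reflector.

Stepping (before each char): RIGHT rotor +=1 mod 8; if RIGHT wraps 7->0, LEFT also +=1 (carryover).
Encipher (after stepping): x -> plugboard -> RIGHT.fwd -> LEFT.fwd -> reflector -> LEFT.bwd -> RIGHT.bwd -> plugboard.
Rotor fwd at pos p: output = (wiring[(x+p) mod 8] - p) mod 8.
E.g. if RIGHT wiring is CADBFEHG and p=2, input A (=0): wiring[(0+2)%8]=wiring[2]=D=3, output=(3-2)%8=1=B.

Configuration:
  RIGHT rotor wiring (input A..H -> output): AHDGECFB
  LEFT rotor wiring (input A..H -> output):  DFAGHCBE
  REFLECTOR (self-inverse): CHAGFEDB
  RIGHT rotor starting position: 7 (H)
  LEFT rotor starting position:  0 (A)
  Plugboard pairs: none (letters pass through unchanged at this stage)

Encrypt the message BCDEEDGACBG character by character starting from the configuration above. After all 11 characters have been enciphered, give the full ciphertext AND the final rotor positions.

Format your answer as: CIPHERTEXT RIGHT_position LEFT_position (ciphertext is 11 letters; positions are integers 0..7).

Answer: GHCACFBCGEB 2 2

Derivation:
Char 1 ('B'): step: R->0, L->1 (L advanced); B->plug->B->R->H->L->C->refl->A->L'->F->R'->G->plug->G
Char 2 ('C'): step: R->1, L=1; C->plug->C->R->F->L->A->refl->C->L'->H->R'->H->plug->H
Char 3 ('D'): step: R->2, L=1; D->plug->D->R->A->L->E->refl->F->L'->C->R'->C->plug->C
Char 4 ('E'): step: R->3, L=1; E->plug->E->R->G->L->D->refl->G->L'->D->R'->A->plug->A
Char 5 ('E'): step: R->4, L=1; E->plug->E->R->E->L->B->refl->H->L'->B->R'->C->plug->C
Char 6 ('D'): step: R->5, L=1; D->plug->D->R->D->L->G->refl->D->L'->G->R'->F->plug->F
Char 7 ('G'): step: R->6, L=1; G->plug->G->R->G->L->D->refl->G->L'->D->R'->B->plug->B
Char 8 ('A'): step: R->7, L=1; A->plug->A->R->C->L->F->refl->E->L'->A->R'->C->plug->C
Char 9 ('C'): step: R->0, L->2 (L advanced); C->plug->C->R->D->L->A->refl->C->L'->F->R'->G->plug->G
Char 10 ('B'): step: R->1, L=2; B->plug->B->R->C->L->F->refl->E->L'->B->R'->E->plug->E
Char 11 ('G'): step: R->2, L=2; G->plug->G->R->G->L->B->refl->H->L'->E->R'->B->plug->B
Final: ciphertext=GHCACFBCGEB, RIGHT=2, LEFT=2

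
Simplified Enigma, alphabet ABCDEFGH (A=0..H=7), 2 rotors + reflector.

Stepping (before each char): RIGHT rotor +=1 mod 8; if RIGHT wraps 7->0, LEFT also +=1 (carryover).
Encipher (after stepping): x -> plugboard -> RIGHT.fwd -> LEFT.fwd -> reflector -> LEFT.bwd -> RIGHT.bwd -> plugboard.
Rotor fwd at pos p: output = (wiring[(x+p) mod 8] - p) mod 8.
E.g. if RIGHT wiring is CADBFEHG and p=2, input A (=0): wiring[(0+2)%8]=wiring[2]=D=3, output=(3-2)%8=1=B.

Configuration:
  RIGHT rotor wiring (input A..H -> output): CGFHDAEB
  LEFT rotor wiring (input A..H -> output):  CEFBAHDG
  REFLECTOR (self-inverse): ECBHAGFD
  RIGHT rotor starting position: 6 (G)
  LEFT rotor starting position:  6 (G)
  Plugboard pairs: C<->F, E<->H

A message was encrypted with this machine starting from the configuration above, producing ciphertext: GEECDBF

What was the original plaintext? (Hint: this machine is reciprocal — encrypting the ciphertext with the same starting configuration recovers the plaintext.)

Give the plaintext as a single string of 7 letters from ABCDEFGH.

Char 1 ('G'): step: R->7, L=6; G->plug->G->R->B->L->A->refl->E->L'->C->R'->A->plug->A
Char 2 ('E'): step: R->0, L->7 (L advanced); E->plug->H->R->B->L->D->refl->H->L'->A->R'->F->plug->C
Char 3 ('E'): step: R->1, L=7; E->plug->H->R->B->L->D->refl->H->L'->A->R'->G->plug->G
Char 4 ('C'): step: R->2, L=7; C->plug->F->R->H->L->E->refl->A->L'->G->R'->D->plug->D
Char 5 ('D'): step: R->3, L=7; D->plug->D->R->B->L->D->refl->H->L'->A->R'->B->plug->B
Char 6 ('B'): step: R->4, L=7; B->plug->B->R->E->L->C->refl->B->L'->F->R'->D->plug->D
Char 7 ('F'): step: R->5, L=7; F->plug->C->R->E->L->C->refl->B->L'->F->R'->D->plug->D

Answer: ACGDBDD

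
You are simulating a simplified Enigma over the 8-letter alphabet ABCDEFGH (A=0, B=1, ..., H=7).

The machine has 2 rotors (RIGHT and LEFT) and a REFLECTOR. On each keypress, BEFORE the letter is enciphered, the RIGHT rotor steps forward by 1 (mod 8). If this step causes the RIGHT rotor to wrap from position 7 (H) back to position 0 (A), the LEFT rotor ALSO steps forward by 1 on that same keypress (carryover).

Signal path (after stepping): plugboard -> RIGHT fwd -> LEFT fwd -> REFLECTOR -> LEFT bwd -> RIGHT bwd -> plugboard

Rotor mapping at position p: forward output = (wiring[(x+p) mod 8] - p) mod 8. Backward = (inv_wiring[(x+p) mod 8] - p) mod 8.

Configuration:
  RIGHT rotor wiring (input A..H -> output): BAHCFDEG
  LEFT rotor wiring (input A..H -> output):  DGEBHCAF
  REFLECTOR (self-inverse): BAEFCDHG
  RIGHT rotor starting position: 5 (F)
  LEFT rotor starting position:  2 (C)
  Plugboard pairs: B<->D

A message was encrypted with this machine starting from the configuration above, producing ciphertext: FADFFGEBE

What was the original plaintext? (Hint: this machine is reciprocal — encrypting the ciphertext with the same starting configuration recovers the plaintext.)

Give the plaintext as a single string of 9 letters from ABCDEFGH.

Answer: EBBDBADCF

Derivation:
Char 1 ('F'): step: R->6, L=2; F->plug->F->R->E->L->G->refl->H->L'->B->R'->E->plug->E
Char 2 ('A'): step: R->7, L=2; A->plug->A->R->H->L->E->refl->C->L'->A->R'->D->plug->B
Char 3 ('D'): step: R->0, L->3 (L advanced); D->plug->B->R->A->L->G->refl->H->L'->C->R'->D->plug->B
Char 4 ('F'): step: R->1, L=3; F->plug->F->R->D->L->F->refl->D->L'->G->R'->B->plug->D
Char 5 ('F'): step: R->2, L=3; F->plug->F->R->E->L->C->refl->E->L'->B->R'->D->plug->B
Char 6 ('G'): step: R->3, L=3; G->plug->G->R->F->L->A->refl->B->L'->H->R'->A->plug->A
Char 7 ('E'): step: R->4, L=3; E->plug->E->R->F->L->A->refl->B->L'->H->R'->B->plug->D
Char 8 ('B'): step: R->5, L=3; B->plug->D->R->E->L->C->refl->E->L'->B->R'->C->plug->C
Char 9 ('E'): step: R->6, L=3; E->plug->E->R->B->L->E->refl->C->L'->E->R'->F->plug->F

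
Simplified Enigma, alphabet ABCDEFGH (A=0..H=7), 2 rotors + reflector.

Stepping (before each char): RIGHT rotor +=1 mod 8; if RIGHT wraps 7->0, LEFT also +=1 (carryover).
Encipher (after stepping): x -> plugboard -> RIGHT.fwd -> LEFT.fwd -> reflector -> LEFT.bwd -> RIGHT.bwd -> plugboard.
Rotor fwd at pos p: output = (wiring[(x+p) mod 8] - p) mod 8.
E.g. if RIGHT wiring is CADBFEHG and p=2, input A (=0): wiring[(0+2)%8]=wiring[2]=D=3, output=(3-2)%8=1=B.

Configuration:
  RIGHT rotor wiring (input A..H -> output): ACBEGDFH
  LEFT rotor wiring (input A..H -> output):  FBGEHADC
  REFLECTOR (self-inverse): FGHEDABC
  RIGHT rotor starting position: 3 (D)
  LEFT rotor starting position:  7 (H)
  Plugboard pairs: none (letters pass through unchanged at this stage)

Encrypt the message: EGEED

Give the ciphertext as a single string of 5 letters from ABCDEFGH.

Answer: GBCGH

Derivation:
Char 1 ('E'): step: R->4, L=7; E->plug->E->R->E->L->F->refl->A->L'->F->R'->G->plug->G
Char 2 ('G'): step: R->5, L=7; G->plug->G->R->H->L->E->refl->D->L'->A->R'->B->plug->B
Char 3 ('E'): step: R->6, L=7; E->plug->E->R->D->L->H->refl->C->L'->C->R'->C->plug->C
Char 4 ('E'): step: R->7, L=7; E->plug->E->R->F->L->A->refl->F->L'->E->R'->G->plug->G
Char 5 ('D'): step: R->0, L->0 (L advanced); D->plug->D->R->E->L->H->refl->C->L'->H->R'->H->plug->H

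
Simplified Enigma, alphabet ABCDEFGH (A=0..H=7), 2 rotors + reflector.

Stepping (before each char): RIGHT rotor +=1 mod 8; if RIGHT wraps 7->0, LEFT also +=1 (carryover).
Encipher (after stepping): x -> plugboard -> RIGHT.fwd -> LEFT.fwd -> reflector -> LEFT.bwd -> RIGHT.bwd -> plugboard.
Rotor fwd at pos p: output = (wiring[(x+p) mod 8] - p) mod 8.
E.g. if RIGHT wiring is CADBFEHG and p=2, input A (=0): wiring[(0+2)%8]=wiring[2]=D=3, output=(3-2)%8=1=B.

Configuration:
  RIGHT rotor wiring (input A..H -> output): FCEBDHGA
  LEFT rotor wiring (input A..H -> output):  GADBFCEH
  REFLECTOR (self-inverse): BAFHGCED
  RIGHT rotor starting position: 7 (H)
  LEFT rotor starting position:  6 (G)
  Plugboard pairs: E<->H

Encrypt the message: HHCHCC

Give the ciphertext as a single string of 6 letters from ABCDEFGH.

Char 1 ('H'): step: R->0, L->7 (L advanced); H->plug->E->R->D->L->E->refl->G->L'->F->R'->A->plug->A
Char 2 ('H'): step: R->1, L=7; H->plug->E->R->G->L->D->refl->H->L'->B->R'->A->plug->A
Char 3 ('C'): step: R->2, L=7; C->plug->C->R->B->L->H->refl->D->L'->G->R'->F->plug->F
Char 4 ('H'): step: R->3, L=7; H->plug->E->R->F->L->G->refl->E->L'->D->R'->D->plug->D
Char 5 ('C'): step: R->4, L=7; C->plug->C->R->C->L->B->refl->A->L'->A->R'->G->plug->G
Char 6 ('C'): step: R->5, L=7; C->plug->C->R->D->L->E->refl->G->L'->F->R'->E->plug->H

Answer: AAFDGH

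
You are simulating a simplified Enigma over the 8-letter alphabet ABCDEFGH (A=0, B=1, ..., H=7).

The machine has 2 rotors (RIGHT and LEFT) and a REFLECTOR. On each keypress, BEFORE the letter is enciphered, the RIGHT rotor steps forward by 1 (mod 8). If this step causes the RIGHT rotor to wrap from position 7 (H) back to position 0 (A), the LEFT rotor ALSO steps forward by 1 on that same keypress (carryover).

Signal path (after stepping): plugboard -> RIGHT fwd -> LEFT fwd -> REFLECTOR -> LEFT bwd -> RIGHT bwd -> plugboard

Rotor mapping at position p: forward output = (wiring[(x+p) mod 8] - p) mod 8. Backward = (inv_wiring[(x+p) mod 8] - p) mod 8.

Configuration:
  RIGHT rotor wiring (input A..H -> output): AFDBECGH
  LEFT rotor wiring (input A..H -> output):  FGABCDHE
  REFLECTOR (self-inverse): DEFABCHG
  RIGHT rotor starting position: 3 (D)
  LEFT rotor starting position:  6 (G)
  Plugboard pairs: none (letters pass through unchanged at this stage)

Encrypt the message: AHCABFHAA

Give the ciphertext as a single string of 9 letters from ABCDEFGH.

Char 1 ('A'): step: R->4, L=6; A->plug->A->R->A->L->B->refl->E->L'->G->R'->B->plug->B
Char 2 ('H'): step: R->5, L=6; H->plug->H->R->H->L->F->refl->C->L'->E->R'->G->plug->G
Char 3 ('C'): step: R->6, L=6; C->plug->C->R->C->L->H->refl->G->L'->B->R'->B->plug->B
Char 4 ('A'): step: R->7, L=6; A->plug->A->R->A->L->B->refl->E->L'->G->R'->C->plug->C
Char 5 ('B'): step: R->0, L->7 (L advanced); B->plug->B->R->F->L->D->refl->A->L'->H->R'->H->plug->H
Char 6 ('F'): step: R->1, L=7; F->plug->F->R->F->L->D->refl->A->L'->H->R'->H->plug->H
Char 7 ('H'): step: R->2, L=7; H->plug->H->R->D->L->B->refl->E->L'->G->R'->G->plug->G
Char 8 ('A'): step: R->3, L=7; A->plug->A->R->G->L->E->refl->B->L'->D->R'->D->plug->D
Char 9 ('A'): step: R->4, L=7; A->plug->A->R->A->L->F->refl->C->L'->E->R'->E->plug->E

Answer: BGBCHHGDE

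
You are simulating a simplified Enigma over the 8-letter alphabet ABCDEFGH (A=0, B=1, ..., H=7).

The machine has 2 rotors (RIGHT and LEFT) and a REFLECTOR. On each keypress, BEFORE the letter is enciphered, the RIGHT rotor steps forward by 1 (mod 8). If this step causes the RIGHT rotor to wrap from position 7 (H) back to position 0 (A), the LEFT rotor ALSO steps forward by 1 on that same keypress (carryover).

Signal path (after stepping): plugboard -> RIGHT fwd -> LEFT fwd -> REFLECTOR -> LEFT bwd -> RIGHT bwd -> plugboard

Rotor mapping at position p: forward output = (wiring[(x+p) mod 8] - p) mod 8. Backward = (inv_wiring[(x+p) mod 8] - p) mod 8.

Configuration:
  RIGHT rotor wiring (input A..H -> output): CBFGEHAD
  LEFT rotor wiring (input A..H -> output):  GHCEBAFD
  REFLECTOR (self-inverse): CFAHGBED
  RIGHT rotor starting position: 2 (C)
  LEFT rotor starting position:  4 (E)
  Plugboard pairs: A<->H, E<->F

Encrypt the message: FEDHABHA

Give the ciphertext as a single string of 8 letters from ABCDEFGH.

Answer: ABBEDFFC

Derivation:
Char 1 ('F'): step: R->3, L=4; F->plug->E->R->A->L->F->refl->B->L'->C->R'->H->plug->A
Char 2 ('E'): step: R->4, L=4; E->plug->F->R->F->L->D->refl->H->L'->D->R'->B->plug->B
Char 3 ('D'): step: R->5, L=4; D->plug->D->R->F->L->D->refl->H->L'->D->R'->B->plug->B
Char 4 ('H'): step: R->6, L=4; H->plug->A->R->C->L->B->refl->F->L'->A->R'->F->plug->E
Char 5 ('A'): step: R->7, L=4; A->plug->H->R->B->L->E->refl->G->L'->G->R'->D->plug->D
Char 6 ('B'): step: R->0, L->5 (L advanced); B->plug->B->R->B->L->A->refl->C->L'->E->R'->E->plug->F
Char 7 ('H'): step: R->1, L=5; H->plug->A->R->A->L->D->refl->H->L'->G->R'->E->plug->F
Char 8 ('A'): step: R->2, L=5; A->plug->H->R->H->L->E->refl->G->L'->C->R'->C->plug->C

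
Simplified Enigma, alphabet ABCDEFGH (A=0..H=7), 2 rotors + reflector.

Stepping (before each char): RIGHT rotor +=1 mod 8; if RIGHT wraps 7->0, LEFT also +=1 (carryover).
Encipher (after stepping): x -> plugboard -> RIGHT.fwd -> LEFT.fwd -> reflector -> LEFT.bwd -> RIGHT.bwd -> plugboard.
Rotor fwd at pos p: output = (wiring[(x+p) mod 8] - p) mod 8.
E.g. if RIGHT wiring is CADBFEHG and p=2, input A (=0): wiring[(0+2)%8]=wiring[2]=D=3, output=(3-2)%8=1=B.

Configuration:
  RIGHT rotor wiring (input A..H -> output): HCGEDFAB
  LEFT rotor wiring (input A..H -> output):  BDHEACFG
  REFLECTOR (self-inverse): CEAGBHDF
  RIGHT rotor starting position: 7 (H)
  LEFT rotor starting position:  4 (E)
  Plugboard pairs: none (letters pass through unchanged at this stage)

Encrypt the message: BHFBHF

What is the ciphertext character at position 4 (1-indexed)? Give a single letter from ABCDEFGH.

Char 1 ('B'): step: R->0, L->5 (L advanced); B->plug->B->R->C->L->B->refl->E->L'->D->R'->E->plug->E
Char 2 ('H'): step: R->1, L=5; H->plug->H->R->G->L->H->refl->F->L'->A->R'->G->plug->G
Char 3 ('F'): step: R->2, L=5; F->plug->F->R->H->L->D->refl->G->L'->E->R'->A->plug->A
Char 4 ('B'): step: R->3, L=5; B->plug->B->R->A->L->F->refl->H->L'->G->R'->E->plug->E

E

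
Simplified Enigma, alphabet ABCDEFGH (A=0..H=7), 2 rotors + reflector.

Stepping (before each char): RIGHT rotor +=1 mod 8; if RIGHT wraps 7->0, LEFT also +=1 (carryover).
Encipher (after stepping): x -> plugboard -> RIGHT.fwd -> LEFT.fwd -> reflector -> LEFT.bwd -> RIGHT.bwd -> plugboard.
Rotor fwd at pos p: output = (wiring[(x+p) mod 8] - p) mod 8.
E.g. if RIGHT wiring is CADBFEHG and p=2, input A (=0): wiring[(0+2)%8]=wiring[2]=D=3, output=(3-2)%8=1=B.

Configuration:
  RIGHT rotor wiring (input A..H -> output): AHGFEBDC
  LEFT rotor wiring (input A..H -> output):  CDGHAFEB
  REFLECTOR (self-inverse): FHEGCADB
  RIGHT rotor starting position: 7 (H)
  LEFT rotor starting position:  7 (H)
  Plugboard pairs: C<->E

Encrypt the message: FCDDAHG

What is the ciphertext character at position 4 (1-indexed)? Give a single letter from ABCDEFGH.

Char 1 ('F'): step: R->0, L->0 (L advanced); F->plug->F->R->B->L->D->refl->G->L'->C->R'->H->plug->H
Char 2 ('C'): step: R->1, L=0; C->plug->E->R->A->L->C->refl->E->L'->G->R'->A->plug->A
Char 3 ('D'): step: R->2, L=0; D->plug->D->R->H->L->B->refl->H->L'->D->R'->B->plug->B
Char 4 ('D'): step: R->3, L=0; D->plug->D->R->A->L->C->refl->E->L'->G->R'->C->plug->E

E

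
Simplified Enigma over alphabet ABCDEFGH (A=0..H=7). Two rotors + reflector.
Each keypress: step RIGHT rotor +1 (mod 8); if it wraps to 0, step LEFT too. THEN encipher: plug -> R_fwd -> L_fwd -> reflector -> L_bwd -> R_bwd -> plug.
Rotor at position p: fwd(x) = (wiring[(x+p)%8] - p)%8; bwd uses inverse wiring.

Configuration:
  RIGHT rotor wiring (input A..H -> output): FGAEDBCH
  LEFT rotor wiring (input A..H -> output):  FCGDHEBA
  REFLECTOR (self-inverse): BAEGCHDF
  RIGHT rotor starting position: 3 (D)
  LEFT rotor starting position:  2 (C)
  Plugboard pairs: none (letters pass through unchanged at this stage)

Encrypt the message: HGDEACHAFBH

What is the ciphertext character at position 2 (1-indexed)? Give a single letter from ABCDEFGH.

Char 1 ('H'): step: R->4, L=2; H->plug->H->R->A->L->E->refl->C->L'->D->R'->D->plug->D
Char 2 ('G'): step: R->5, L=2; G->plug->G->R->H->L->A->refl->B->L'->B->R'->E->plug->E

E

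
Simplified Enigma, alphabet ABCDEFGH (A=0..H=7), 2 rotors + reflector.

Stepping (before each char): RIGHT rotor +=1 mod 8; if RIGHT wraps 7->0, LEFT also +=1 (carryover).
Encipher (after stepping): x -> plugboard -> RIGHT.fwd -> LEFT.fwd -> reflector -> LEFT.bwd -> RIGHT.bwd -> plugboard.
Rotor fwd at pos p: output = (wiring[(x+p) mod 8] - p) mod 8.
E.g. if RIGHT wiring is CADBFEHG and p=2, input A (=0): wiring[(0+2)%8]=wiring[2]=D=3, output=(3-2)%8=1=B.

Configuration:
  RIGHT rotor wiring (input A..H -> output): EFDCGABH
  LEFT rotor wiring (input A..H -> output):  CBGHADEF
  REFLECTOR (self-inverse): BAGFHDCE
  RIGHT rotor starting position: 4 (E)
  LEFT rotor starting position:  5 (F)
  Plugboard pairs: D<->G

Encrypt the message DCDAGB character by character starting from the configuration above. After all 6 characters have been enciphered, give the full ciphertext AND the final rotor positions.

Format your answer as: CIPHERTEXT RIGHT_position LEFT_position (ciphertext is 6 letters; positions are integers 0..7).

Answer: CDGBAG 2 6

Derivation:
Char 1 ('D'): step: R->5, L=5; D->plug->G->R->F->L->B->refl->A->L'->C->R'->C->plug->C
Char 2 ('C'): step: R->6, L=5; C->plug->C->R->G->L->C->refl->G->L'->A->R'->G->plug->D
Char 3 ('D'): step: R->7, L=5; D->plug->G->R->B->L->H->refl->E->L'->E->R'->D->plug->G
Char 4 ('A'): step: R->0, L->6 (L advanced); A->plug->A->R->E->L->A->refl->B->L'->F->R'->B->plug->B
Char 5 ('G'): step: R->1, L=6; G->plug->D->R->F->L->B->refl->A->L'->E->R'->A->plug->A
Char 6 ('B'): step: R->2, L=6; B->plug->B->R->A->L->G->refl->C->L'->G->R'->D->plug->G
Final: ciphertext=CDGBAG, RIGHT=2, LEFT=6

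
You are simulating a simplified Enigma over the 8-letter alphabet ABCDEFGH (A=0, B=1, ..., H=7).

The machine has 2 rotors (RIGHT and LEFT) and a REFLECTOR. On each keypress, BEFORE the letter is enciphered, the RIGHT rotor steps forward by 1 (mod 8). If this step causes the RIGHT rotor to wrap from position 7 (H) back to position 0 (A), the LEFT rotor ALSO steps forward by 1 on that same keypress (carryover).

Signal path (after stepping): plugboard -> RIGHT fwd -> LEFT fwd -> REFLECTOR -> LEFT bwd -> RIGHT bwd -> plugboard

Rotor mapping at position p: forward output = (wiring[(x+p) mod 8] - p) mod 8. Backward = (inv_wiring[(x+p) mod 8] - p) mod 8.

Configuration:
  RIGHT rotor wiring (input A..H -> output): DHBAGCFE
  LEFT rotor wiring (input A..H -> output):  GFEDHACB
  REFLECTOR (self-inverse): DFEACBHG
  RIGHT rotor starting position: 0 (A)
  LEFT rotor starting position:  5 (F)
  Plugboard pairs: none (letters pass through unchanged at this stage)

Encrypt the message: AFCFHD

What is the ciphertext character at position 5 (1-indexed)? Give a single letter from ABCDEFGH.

Char 1 ('A'): step: R->1, L=5; A->plug->A->R->G->L->G->refl->H->L'->F->R'->D->plug->D
Char 2 ('F'): step: R->2, L=5; F->plug->F->R->C->L->E->refl->C->L'->H->R'->A->plug->A
Char 3 ('C'): step: R->3, L=5; C->plug->C->R->H->L->C->refl->E->L'->C->R'->D->plug->D
Char 4 ('F'): step: R->4, L=5; F->plug->F->R->D->L->B->refl->F->L'->B->R'->C->plug->C
Char 5 ('H'): step: R->5, L=5; H->plug->H->R->B->L->F->refl->B->L'->D->R'->G->plug->G

G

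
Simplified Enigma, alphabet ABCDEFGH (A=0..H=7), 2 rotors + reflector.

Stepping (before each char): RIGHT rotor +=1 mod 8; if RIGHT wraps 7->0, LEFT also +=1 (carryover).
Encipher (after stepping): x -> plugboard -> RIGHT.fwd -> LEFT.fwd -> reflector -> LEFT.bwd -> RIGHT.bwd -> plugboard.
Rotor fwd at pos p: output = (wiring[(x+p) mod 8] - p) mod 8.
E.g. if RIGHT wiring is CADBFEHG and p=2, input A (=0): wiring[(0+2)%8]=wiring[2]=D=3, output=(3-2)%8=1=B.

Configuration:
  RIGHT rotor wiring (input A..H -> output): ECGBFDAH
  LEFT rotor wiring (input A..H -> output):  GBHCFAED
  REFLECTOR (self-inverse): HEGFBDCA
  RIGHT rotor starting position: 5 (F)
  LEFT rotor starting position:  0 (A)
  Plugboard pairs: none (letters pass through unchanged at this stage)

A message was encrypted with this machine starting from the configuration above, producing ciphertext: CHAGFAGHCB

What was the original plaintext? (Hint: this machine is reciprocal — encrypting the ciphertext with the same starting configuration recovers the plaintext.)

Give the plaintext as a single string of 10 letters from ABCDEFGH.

Answer: BFGABFDGBD

Derivation:
Char 1 ('C'): step: R->6, L=0; C->plug->C->R->G->L->E->refl->B->L'->B->R'->B->plug->B
Char 2 ('H'): step: R->7, L=0; H->plug->H->R->B->L->B->refl->E->L'->G->R'->F->plug->F
Char 3 ('A'): step: R->0, L->1 (L advanced); A->plug->A->R->E->L->H->refl->A->L'->A->R'->G->plug->G
Char 4 ('G'): step: R->1, L=1; G->plug->G->R->G->L->C->refl->G->L'->B->R'->A->plug->A
Char 5 ('F'): step: R->2, L=1; F->plug->F->R->F->L->D->refl->F->L'->H->R'->B->plug->B
Char 6 ('A'): step: R->3, L=1; A->plug->A->R->G->L->C->refl->G->L'->B->R'->F->plug->F
Char 7 ('G'): step: R->4, L=1; G->plug->G->R->C->L->B->refl->E->L'->D->R'->D->plug->D
Char 8 ('H'): step: R->5, L=1; H->plug->H->R->A->L->A->refl->H->L'->E->R'->G->plug->G
Char 9 ('C'): step: R->6, L=1; C->plug->C->R->G->L->C->refl->G->L'->B->R'->B->plug->B
Char 10 ('B'): step: R->7, L=1; B->plug->B->R->F->L->D->refl->F->L'->H->R'->D->plug->D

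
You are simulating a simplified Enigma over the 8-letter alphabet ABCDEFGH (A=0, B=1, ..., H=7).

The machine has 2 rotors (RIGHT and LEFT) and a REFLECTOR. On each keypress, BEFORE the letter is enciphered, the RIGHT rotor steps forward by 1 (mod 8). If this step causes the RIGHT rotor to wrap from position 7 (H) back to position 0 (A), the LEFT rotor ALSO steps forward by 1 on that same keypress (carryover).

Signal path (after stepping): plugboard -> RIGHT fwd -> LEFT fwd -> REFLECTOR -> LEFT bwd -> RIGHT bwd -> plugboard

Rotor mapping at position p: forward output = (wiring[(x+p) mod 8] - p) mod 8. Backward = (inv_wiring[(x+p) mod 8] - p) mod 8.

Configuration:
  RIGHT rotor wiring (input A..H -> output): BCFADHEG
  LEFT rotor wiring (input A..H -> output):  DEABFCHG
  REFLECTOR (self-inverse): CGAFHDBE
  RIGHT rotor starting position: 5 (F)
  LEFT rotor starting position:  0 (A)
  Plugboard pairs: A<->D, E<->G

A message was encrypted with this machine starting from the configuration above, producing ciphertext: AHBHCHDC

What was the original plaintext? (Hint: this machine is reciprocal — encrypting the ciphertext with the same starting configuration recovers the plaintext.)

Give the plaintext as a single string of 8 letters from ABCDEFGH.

Char 1 ('A'): step: R->6, L=0; A->plug->D->R->E->L->F->refl->D->L'->A->R'->B->plug->B
Char 2 ('H'): step: R->7, L=0; H->plug->H->R->F->L->C->refl->A->L'->C->R'->B->plug->B
Char 3 ('B'): step: R->0, L->1 (L advanced); B->plug->B->R->C->L->A->refl->C->L'->H->R'->F->plug->F
Char 4 ('H'): step: R->1, L=1; H->plug->H->R->A->L->D->refl->F->L'->G->R'->E->plug->G
Char 5 ('C'): step: R->2, L=1; C->plug->C->R->B->L->H->refl->E->L'->D->R'->A->plug->D
Char 6 ('H'): step: R->3, L=1; H->plug->H->R->C->L->A->refl->C->L'->H->R'->G->plug->E
Char 7 ('D'): step: R->4, L=1; D->plug->A->R->H->L->C->refl->A->L'->C->R'->D->plug->A
Char 8 ('C'): step: R->5, L=1; C->plug->C->R->B->L->H->refl->E->L'->D->R'->G->plug->E

Answer: BBFGDEAE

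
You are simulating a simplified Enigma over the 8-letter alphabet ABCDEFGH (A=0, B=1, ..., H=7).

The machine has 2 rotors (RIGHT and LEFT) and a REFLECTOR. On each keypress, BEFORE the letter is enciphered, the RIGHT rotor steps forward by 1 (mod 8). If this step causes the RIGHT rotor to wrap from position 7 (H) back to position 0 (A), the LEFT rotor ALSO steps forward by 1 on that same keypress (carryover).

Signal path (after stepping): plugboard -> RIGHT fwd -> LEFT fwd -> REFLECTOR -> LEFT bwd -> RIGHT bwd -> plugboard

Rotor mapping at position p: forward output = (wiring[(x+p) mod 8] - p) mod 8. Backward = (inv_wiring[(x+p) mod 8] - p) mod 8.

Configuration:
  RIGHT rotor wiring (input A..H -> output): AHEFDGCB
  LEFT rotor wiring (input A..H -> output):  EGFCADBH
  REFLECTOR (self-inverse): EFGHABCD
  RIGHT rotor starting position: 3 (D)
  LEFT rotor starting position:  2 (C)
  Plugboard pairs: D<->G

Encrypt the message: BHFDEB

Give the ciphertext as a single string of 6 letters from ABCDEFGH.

Answer: CEGBBH

Derivation:
Char 1 ('B'): step: R->4, L=2; B->plug->B->R->C->L->G->refl->C->L'->G->R'->C->plug->C
Char 2 ('H'): step: R->5, L=2; H->plug->H->R->G->L->C->refl->G->L'->C->R'->E->plug->E
Char 3 ('F'): step: R->6, L=2; F->plug->F->R->H->L->E->refl->A->L'->B->R'->D->plug->G
Char 4 ('D'): step: R->7, L=2; D->plug->G->R->H->L->E->refl->A->L'->B->R'->B->plug->B
Char 5 ('E'): step: R->0, L->3 (L advanced); E->plug->E->R->D->L->G->refl->C->L'->H->R'->B->plug->B
Char 6 ('B'): step: R->1, L=3; B->plug->B->R->D->L->G->refl->C->L'->H->R'->H->plug->H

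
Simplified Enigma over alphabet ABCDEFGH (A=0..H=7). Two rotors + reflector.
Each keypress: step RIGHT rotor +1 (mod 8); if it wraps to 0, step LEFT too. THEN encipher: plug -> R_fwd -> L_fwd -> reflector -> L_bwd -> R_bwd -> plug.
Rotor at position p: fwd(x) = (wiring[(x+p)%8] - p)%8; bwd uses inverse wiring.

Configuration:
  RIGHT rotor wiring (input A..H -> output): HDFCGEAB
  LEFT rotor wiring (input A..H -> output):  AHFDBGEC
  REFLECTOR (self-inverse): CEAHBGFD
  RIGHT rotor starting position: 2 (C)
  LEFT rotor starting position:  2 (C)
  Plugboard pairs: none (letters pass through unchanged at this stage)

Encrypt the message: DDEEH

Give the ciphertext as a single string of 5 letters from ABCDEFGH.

Char 1 ('D'): step: R->3, L=2; D->plug->D->R->F->L->A->refl->C->L'->E->R'->F->plug->F
Char 2 ('D'): step: R->4, L=2; D->plug->D->R->F->L->A->refl->C->L'->E->R'->C->plug->C
Char 3 ('E'): step: R->5, L=2; E->plug->E->R->G->L->G->refl->F->L'->H->R'->A->plug->A
Char 4 ('E'): step: R->6, L=2; E->plug->E->R->H->L->F->refl->G->L'->G->R'->H->plug->H
Char 5 ('H'): step: R->7, L=2; H->plug->H->R->B->L->B->refl->E->L'->D->R'->E->plug->E

Answer: FCAHE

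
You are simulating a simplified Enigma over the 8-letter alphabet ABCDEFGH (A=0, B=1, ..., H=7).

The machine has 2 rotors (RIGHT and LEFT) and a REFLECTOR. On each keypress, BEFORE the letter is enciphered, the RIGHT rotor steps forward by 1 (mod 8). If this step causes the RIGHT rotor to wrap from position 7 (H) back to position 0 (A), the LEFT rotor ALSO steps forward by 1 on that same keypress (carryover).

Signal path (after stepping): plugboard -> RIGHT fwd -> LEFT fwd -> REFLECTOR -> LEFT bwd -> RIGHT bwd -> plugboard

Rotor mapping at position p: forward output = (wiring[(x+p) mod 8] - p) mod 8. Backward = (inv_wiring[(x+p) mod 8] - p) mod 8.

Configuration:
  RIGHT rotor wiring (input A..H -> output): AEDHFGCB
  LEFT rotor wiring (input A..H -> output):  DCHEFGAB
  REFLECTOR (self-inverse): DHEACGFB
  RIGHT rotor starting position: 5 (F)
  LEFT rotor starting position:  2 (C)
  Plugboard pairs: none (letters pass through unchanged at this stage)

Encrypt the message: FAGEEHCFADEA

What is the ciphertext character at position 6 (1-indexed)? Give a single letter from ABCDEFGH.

Char 1 ('F'): step: R->6, L=2; F->plug->F->R->B->L->C->refl->E->L'->D->R'->B->plug->B
Char 2 ('A'): step: R->7, L=2; A->plug->A->R->C->L->D->refl->A->L'->H->R'->G->plug->G
Char 3 ('G'): step: R->0, L->3 (L advanced); G->plug->G->R->C->L->D->refl->A->L'->F->R'->E->plug->E
Char 4 ('E'): step: R->1, L=3; E->plug->E->R->F->L->A->refl->D->L'->C->R'->B->plug->B
Char 5 ('E'): step: R->2, L=3; E->plug->E->R->A->L->B->refl->H->L'->G->R'->G->plug->G
Char 6 ('H'): step: R->3, L=3; H->plug->H->R->A->L->B->refl->H->L'->G->R'->E->plug->E

E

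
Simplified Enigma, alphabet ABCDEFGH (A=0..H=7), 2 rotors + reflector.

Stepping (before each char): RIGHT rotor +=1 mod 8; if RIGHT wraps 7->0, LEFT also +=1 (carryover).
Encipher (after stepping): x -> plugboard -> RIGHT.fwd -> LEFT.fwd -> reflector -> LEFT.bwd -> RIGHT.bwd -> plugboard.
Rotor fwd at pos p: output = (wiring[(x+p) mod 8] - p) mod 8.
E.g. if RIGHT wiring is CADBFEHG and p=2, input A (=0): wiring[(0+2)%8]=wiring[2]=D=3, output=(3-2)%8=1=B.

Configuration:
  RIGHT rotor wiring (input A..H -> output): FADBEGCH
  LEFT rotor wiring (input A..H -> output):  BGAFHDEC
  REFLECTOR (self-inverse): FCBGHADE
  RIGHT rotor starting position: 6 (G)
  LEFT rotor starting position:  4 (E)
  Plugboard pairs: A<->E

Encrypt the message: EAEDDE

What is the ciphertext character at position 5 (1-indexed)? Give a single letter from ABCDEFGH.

Char 1 ('E'): step: R->7, L=4; E->plug->A->R->A->L->D->refl->G->L'->D->R'->H->plug->H
Char 2 ('A'): step: R->0, L->5 (L advanced); A->plug->E->R->E->L->B->refl->C->L'->H->R'->H->plug->H
Char 3 ('E'): step: R->1, L=5; E->plug->A->R->H->L->C->refl->B->L'->E->R'->H->plug->H
Char 4 ('D'): step: R->2, L=5; D->plug->D->R->E->L->B->refl->C->L'->H->R'->B->plug->B
Char 5 ('D'): step: R->3, L=5; D->plug->D->R->H->L->C->refl->B->L'->E->R'->E->plug->A

A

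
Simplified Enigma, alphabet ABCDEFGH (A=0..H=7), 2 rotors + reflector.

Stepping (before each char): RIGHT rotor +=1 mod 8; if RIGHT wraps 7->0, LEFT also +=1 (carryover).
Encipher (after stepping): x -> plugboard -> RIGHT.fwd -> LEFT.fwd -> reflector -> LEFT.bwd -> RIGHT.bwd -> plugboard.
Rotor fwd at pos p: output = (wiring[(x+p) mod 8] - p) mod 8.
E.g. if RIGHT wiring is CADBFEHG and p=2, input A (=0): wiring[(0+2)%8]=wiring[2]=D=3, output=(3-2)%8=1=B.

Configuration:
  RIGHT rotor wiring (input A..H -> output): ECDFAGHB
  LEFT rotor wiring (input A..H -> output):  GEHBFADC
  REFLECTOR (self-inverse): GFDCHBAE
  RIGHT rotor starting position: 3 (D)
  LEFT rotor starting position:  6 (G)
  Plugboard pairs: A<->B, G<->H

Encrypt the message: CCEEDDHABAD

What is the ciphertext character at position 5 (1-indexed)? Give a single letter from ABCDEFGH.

Char 1 ('C'): step: R->4, L=6; C->plug->C->R->D->L->G->refl->A->L'->C->R'->B->plug->A
Char 2 ('C'): step: R->5, L=6; C->plug->C->R->E->L->B->refl->F->L'->A->R'->G->plug->H
Char 3 ('E'): step: R->6, L=6; E->plug->E->R->F->L->D->refl->C->L'->H->R'->F->plug->F
Char 4 ('E'): step: R->7, L=6; E->plug->E->R->G->L->H->refl->E->L'->B->R'->F->plug->F
Char 5 ('D'): step: R->0, L->7 (L advanced); D->plug->D->R->F->L->G->refl->A->L'->D->R'->C->plug->C

C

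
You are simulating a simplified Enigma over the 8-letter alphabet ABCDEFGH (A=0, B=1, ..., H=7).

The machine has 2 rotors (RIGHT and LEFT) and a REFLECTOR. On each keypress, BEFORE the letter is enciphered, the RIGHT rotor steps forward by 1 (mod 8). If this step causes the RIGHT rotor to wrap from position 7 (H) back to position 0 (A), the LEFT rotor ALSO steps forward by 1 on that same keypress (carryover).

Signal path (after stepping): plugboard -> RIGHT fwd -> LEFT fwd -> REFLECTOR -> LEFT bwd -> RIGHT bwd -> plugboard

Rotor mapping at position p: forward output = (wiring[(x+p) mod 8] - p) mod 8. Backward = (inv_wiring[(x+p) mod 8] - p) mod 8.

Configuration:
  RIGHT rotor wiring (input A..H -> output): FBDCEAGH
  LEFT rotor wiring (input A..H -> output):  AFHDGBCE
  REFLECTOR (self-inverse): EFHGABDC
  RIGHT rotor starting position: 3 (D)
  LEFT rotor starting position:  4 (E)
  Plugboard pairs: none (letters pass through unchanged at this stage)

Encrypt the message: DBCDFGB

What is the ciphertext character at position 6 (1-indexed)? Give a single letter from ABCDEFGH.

Char 1 ('D'): step: R->4, L=4; D->plug->D->R->D->L->A->refl->E->L'->E->R'->B->plug->B
Char 2 ('B'): step: R->5, L=4; B->plug->B->R->B->L->F->refl->B->L'->F->R'->G->plug->G
Char 3 ('C'): step: R->6, L=4; C->plug->C->R->H->L->H->refl->C->L'->A->R'->A->plug->A
Char 4 ('D'): step: R->7, L=4; D->plug->D->R->E->L->E->refl->A->L'->D->R'->E->plug->E
Char 5 ('F'): step: R->0, L->5 (L advanced); F->plug->F->R->A->L->E->refl->A->L'->E->R'->E->plug->E
Char 6 ('G'): step: R->1, L=5; G->plug->G->R->G->L->G->refl->D->L'->D->R'->D->plug->D

D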